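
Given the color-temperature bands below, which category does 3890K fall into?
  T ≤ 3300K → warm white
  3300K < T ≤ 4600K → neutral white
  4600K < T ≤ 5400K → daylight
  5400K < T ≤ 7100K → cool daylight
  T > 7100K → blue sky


Temperature: 3890K
3300K < 3890K ≤ 4600K → neutral white
Classification: neutral white


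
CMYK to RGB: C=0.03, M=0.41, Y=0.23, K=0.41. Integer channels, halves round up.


R = 255 × (1-C) × (1-K) = 255 × 0.97 × 0.59 = 145.9365 → 146
G = 255 × (1-M) × (1-K) = 255 × 0.59 × 0.59 = 88.7655 → 89
B = 255 × (1-Y) × (1-K) = 255 × 0.77 × 0.59 = 115.8465 → 116
= RGB(146, 89, 116)


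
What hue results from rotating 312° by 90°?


New hue = (H + rotation) mod 360
New hue = (312 + 90) mod 360
= 402 mod 360
= 42°


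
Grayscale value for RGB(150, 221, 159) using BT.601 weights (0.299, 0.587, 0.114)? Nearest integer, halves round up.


Gray = 0.299×R + 0.587×G + 0.114×B
Gray = 0.299×150 + 0.587×221 + 0.114×159
Gray = 44.850 + 129.727 + 18.126
Gray = 192.703 → round half up → 193
Gray = 193


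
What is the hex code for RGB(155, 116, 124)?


R = 155 → 9B (hex)
G = 116 → 74 (hex)
B = 124 → 7C (hex)
Hex = #9B747C


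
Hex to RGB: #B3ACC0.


B3 → 179 (R)
AC → 172 (G)
C0 → 192 (B)
= RGB(179, 172, 192)


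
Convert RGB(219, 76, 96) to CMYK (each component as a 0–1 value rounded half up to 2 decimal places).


R'=219/255≈0.8588, G'=76/255≈0.2980, B'=96/255≈0.3765
K = 1 - max(R',G',B') = 1 - 219/255 = 36/255 = 0.14117… → 0.14
(1-R'-K)/(1-K) simplifies to (max-R)/max with max = 219:
C = (219-219)/219 = 0/219 = 0 → 0.00
M = (219-76)/219 = 143/219 = 0.65296… → 0.65
Y = (219-96)/219 = 123/219 = 0.56164… → 0.56
= CMYK(0.00, 0.65, 0.56, 0.14)


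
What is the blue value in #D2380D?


Color: #D2380D
R = D2 = 210
G = 38 = 56
B = 0D = 13
Blue = 13


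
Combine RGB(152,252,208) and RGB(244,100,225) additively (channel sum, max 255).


Additive: each channel = min(255, C₁+C₂)
R: 152+244 = 396 → 255
G: 252+100 = 352 → 255
B: 208+225 = 433 → 255
= RGB(255, 255, 255)


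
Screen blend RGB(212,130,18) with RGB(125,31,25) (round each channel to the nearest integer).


Screen: C = 255 - (255-A)×(255-B)/255, rounded to nearest integer
R: 255 - (255-212)×(255-125)/255 = 255 - 5590/255 ≈ 255 - 21.922 = 233.078 → 233
G: 255 - (255-130)×(255-31)/255 = 255 - 28000/255 ≈ 255 - 109.804 = 145.196 → 145
B: 255 - (255-18)×(255-25)/255 = 255 - 54510/255 ≈ 255 - 213.765 = 41.235 → 41
= RGB(233, 145, 41)


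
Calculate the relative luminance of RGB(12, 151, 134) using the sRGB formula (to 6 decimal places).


Linearize each channel (sRGB transfer function): c = v/255; c_lin = c/12.92 if c ≤ 0.04045, else ((c+0.055)/1.055)^2.4
  R: 12/255 ≈ 0.047059 > 0.04045 → ((0.047059+0.055)/1.055)^2.4 ≈ 0.003677
  G: 151/255 ≈ 0.592157 > 0.04045 → ((0.592157+0.055)/1.055)^2.4 ≈ 0.309469
  B: 134/255 ≈ 0.525490 > 0.04045 → ((0.525490+0.055)/1.055)^2.4 ≈ 0.238398
R_lin = 0.003677, G_lin = 0.309469, B_lin = 0.238398
L = 0.2126×R + 0.7152×G + 0.0722×B
L = 0.2126×0.003677 + 0.7152×0.309469 + 0.0722×0.238398
L ≈ 0.239326


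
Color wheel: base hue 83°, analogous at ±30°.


Base hue: 83°
Left analog: (83 - 30) mod 360 = 53°
Right analog: (83 + 30) mod 360 = 113°
Analogous hues = 53° and 113°


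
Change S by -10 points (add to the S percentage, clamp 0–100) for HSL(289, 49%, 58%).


Original S = 49%
Adjustment = -10 percentage points
New S = 49 + (-10) = 39
Clamp to [0, 100] → 39
= HSL(289°, 39%, 58%)


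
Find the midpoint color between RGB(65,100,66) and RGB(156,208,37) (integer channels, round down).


Midpoint: each channel = ⌊(C₁+C₂)/2⌋
R: ⌊(65+156)/2⌋ = 110
G: ⌊(100+208)/2⌋ = 154
B: ⌊(66+37)/2⌋ = 51
= RGB(110, 154, 51)


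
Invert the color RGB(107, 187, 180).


Invert: (255-R, 255-G, 255-B)
R: 255-107 = 148
G: 255-187 = 68
B: 255-180 = 75
= RGB(148, 68, 75)


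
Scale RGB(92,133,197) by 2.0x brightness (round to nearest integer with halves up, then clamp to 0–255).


Multiply each channel by 2.0, round half up, clamp to [0, 255]
R: 92×2.0 = 184
G: 133×2.0 = 266 → clamp → 255
B: 197×2.0 = 394 → clamp → 255
= RGB(184, 255, 255)


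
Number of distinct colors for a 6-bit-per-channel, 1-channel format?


Total bits = 6 bits/channel × 1 channels = 6 bits
Distinct colors = 2^6
= 64 colors


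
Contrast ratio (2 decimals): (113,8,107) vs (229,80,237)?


Linearize each sRGB channel c=v/255: c/12.92 if c ≤ 0.04045 else ((c+0.055)/1.055)^2.4
L = 0.2126×R_lin + 0.7152×G_lin + 0.0722×B_lin
Color 1 (113,8,107):
  R=113: 113/255≈0.4431 > 0.04045 → ((0.4431+0.055)/1.055)^2.4 ≈ 0.16513
  G=8: 8/255≈0.0314 ≤ 0.04045 → 0.0314/12.92 ≈ 0.00243
  B=107: 107/255≈0.4196 > 0.04045 → ((0.4196+0.055)/1.055)^2.4 ≈ 0.14703
  L1 = 0.2126×0.16513 + 0.7152×0.00243 + 0.0722×0.14703 ≈ 0.04746
Color 2 (229,80,237):
  R=229: 229/255≈0.8980 > 0.04045 → ((0.8980+0.055)/1.055)^2.4 ≈ 0.78354
  G=80: 80/255≈0.3137 > 0.04045 → ((0.3137+0.055)/1.055)^2.4 ≈ 0.08022
  B=237: 237/255≈0.9294 > 0.04045 → ((0.9294+0.055)/1.055)^2.4 ≈ 0.84687
  L2 = 0.2126×0.78354 + 0.7152×0.08022 + 0.0722×0.84687 ≈ 0.28510
Lighter = 0.28510, Darker = 0.04746
Ratio = (L_lighter + 0.05) / (L_darker + 0.05)
Ratio = (0.28510 + 0.05) / (0.04746 + 0.05) = 0.33510 / 0.09746 ≈ 3.4383
Ratio ≈ 3.44:1


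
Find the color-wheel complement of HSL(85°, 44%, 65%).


Complement = opposite side of color wheel = hue + 180°
H' = (85 + 180) mod 360 = 265°
S and L unchanged.
= HSL(265°, 44%, 65%)


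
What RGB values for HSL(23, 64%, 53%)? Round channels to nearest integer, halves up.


H=23°, S=0.64, L=0.53
C = (1-|2L-1|)×S = (1-|0.06|)×0.64 = 0.6016
H' = H/60 = 23/60 ≈ 0.3833; X = C×(1-|H' mod 2 - 1|) ≈ 0.2306
m = L - C/2 = 0.53 - 0.3008 = 0.2292
Sector ⌊H'⌋ = 0 → (R',G',B') = (0.6016, ≈0.2306, 0.0)
RGB = ((R'+m)×255, (G'+m)×255, (B'+m)×255) = (211.854, 117.2524, 58.446)
Round half up → RGB(212, 117, 58)


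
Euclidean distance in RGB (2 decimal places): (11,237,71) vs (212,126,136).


d = √[(R₁-R₂)² + (G₁-G₂)² + (B₁-B₂)²]
d = √[(11-212)² + (237-126)² + (71-136)²]
d = √[40401 + 12321 + 4225]
d = √56947
d ≈ 238.64


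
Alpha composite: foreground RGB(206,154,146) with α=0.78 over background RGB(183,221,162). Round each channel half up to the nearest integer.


C = α×F + (1-α)×B, with 1-α = 0.22
R: 0.78×206 + 0.22×183 = 160.68 + 40.26 = 200.94 → 201
G: 0.78×154 + 0.22×221 = 120.12 + 48.62 = 168.74 → 169
B: 0.78×146 + 0.22×162 = 113.88 + 35.64 = 149.52 → 150
= RGB(201, 169, 150)


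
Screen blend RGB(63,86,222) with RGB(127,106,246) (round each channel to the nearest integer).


Screen: C = 255 - (255-A)×(255-B)/255, rounded to nearest integer
R: 255 - (255-63)×(255-127)/255 = 255 - 24576/255 ≈ 255 - 96.376 = 158.624 → 159
G: 255 - (255-86)×(255-106)/255 = 255 - 25181/255 ≈ 255 - 98.749 = 156.251 → 156
B: 255 - (255-222)×(255-246)/255 = 255 - 297/255 ≈ 255 - 1.165 = 253.835 → 254
= RGB(159, 156, 254)


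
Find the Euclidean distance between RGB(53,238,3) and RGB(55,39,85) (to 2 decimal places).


d = √[(R₁-R₂)² + (G₁-G₂)² + (B₁-B₂)²]
d = √[(53-55)² + (238-39)² + (3-85)²]
d = √[4 + 39601 + 6724]
d = √46329
d ≈ 215.24


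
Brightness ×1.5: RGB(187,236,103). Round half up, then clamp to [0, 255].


Multiply each channel by 1.5, round half up, clamp to [0, 255]
R: 187×1.5 = 280.5 → round → 281 → clamp → 255
G: 236×1.5 = 354 → clamp → 255
B: 103×1.5 = 154.5 → round → 155
= RGB(255, 255, 155)


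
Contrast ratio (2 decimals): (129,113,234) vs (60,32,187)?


Linearize each sRGB channel c=v/255: c/12.92 if c ≤ 0.04045 else ((c+0.055)/1.055)^2.4
L = 0.2126×R_lin + 0.7152×G_lin + 0.0722×B_lin
Color 1 (129,113,234):
  R=129: 129/255≈0.5059 > 0.04045 → ((0.5059+0.055)/1.055)^2.4 ≈ 0.21953
  G=113: 113/255≈0.4431 > 0.04045 → ((0.4431+0.055)/1.055)^2.4 ≈ 0.16513
  B=234: 234/255≈0.9176 > 0.04045 → ((0.9176+0.055)/1.055)^2.4 ≈ 0.82279
  L1 = 0.2126×0.21953 + 0.7152×0.16513 + 0.0722×0.82279 ≈ 0.22418
Color 2 (60,32,187):
  R=60: 60/255≈0.2353 > 0.04045 → ((0.2353+0.055)/1.055)^2.4 ≈ 0.04519
  G=32: 32/255≈0.1255 > 0.04045 → ((0.1255+0.055)/1.055)^2.4 ≈ 0.01444
  B=187: 187/255≈0.7333 > 0.04045 → ((0.7333+0.055)/1.055)^2.4 ≈ 0.49693
  L2 = 0.2126×0.04519 + 0.7152×0.01444 + 0.0722×0.49693 ≈ 0.05582
Lighter = 0.22418, Darker = 0.05582
Ratio = (L_lighter + 0.05) / (L_darker + 0.05)
Ratio = (0.22418 + 0.05) / (0.05582 + 0.05) = 0.27418 / 0.10582 ≈ 2.5911
Ratio ≈ 2.59:1


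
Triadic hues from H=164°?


Triadic: equally spaced at 120° intervals
H1 = 164°
H2 = (164 + 120) mod 360 = 284°
H3 = (164 + 240) mod 360 = 44°
Triadic = 164°, 284°, 44°


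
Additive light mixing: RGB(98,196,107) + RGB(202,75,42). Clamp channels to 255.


Additive: each channel = min(255, C₁+C₂)
R: 98+202 = 300 → 255
G: 196+75 = 271 → 255
B: 107+42 = 149 → 149
= RGB(255, 255, 149)


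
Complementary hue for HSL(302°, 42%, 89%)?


Complement = opposite side of color wheel = hue + 180°
H' = (302 + 180) mod 360 = 122°
S and L unchanged.
= HSL(122°, 42%, 89%)


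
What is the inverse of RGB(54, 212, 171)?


Invert: (255-R, 255-G, 255-B)
R: 255-54 = 201
G: 255-212 = 43
B: 255-171 = 84
= RGB(201, 43, 84)


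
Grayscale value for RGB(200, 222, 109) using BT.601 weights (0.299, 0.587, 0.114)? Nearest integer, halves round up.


Gray = 0.299×R + 0.587×G + 0.114×B
Gray = 0.299×200 + 0.587×222 + 0.114×109
Gray = 59.800 + 130.314 + 12.426
Gray = 202.540 → round half up → 203
Gray = 203


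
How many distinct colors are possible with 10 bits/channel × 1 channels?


Total bits = 10 bits/channel × 1 channels = 10 bits
Distinct colors = 2^10
= 1,024 colors


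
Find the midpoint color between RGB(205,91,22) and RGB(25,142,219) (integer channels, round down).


Midpoint: each channel = ⌊(C₁+C₂)/2⌋
R: ⌊(205+25)/2⌋ = 115
G: ⌊(91+142)/2⌋ = 116
B: ⌊(22+219)/2⌋ = 120
= RGB(115, 116, 120)


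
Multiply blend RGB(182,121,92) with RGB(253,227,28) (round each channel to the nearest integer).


Multiply: C = A×B/255, rounded to nearest integer
R: 182×253/255 = 46046/255 ≈ 180.573 → 181
G: 121×227/255 = 27467/255 ≈ 107.714 → 108
B: 92×28/255 = 2576/255 ≈ 10.102 → 10
= RGB(181, 108, 10)


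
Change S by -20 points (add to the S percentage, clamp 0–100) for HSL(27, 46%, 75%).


Original S = 46%
Adjustment = -20 percentage points
New S = 46 + (-20) = 26
Clamp to [0, 100] → 26
= HSL(27°, 26%, 75%)


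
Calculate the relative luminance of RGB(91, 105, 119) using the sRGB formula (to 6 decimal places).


Linearize each channel (sRGB transfer function): c = v/255; c_lin = c/12.92 if c ≤ 0.04045, else ((c+0.055)/1.055)^2.4
  R: 91/255 ≈ 0.356863 > 0.04045 → ((0.356863+0.055)/1.055)^2.4 ≈ 0.104616
  G: 105/255 ≈ 0.411765 > 0.04045 → ((0.411765+0.055)/1.055)^2.4 ≈ 0.141263
  B: 119/255 ≈ 0.466667 > 0.04045 → ((0.466667+0.055)/1.055)^2.4 ≈ 0.184475
R_lin = 0.104616, G_lin = 0.141263, B_lin = 0.184475
L = 0.2126×R + 0.7152×G + 0.0722×B
L = 0.2126×0.104616 + 0.7152×0.141263 + 0.0722×0.184475
L ≈ 0.136592


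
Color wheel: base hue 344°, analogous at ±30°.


Base hue: 344°
Left analog: (344 - 30) mod 360 = 314°
Right analog: (344 + 30) mod 360 = 14°
Analogous hues = 314° and 14°


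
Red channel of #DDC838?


Color: #DDC838
R = DD = 221
G = C8 = 200
B = 38 = 56
Red = 221


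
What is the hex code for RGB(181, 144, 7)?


R = 181 → B5 (hex)
G = 144 → 90 (hex)
B = 7 → 07 (hex)
Hex = #B59007


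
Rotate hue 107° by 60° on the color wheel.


New hue = (H + rotation) mod 360
New hue = (107 + 60) mod 360
= 167 mod 360
= 167°


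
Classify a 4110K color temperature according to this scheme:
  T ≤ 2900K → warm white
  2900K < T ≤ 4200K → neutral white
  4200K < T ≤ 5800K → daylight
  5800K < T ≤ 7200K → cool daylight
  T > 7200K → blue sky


Temperature: 4110K
2900K < 4110K ≤ 4200K → neutral white
Classification: neutral white


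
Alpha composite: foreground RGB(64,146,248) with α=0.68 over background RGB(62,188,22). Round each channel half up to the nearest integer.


C = α×F + (1-α)×B, with 1-α = 0.32
R: 0.68×64 + 0.32×62 = 43.52 + 19.84 = 63.36 → 63
G: 0.68×146 + 0.32×188 = 99.28 + 60.16 = 159.44 → 159
B: 0.68×248 + 0.32×22 = 168.64 + 7.04 = 175.68 → 176
= RGB(63, 159, 176)


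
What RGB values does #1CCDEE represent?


1C → 28 (R)
CD → 205 (G)
EE → 238 (B)
= RGB(28, 205, 238)


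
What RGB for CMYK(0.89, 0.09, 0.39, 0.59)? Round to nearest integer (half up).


R = 255 × (1-C) × (1-K) = 255 × 0.11 × 0.41 = 11.5005 → 12
G = 255 × (1-M) × (1-K) = 255 × 0.91 × 0.41 = 95.1405 → 95
B = 255 × (1-Y) × (1-K) = 255 × 0.61 × 0.41 = 63.7755 → 64
= RGB(12, 95, 64)


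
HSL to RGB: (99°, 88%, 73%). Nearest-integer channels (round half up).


H=99°, S=0.88, L=0.73
C = (1-|2L-1|)×S = (1-|0.46|)×0.88 = 0.4752
H' = H/60 = 99/60 ≈ 1.6500; X = C×(1-|H' mod 2 - 1|) = 0.16632
m = L - C/2 = 0.73 - 0.2376 = 0.4924
Sector ⌊H'⌋ = 1 → (R',G',B') = (0.16632, 0.4752, 0.0)
RGB = ((R'+m)×255, (G'+m)×255, (B'+m)×255) = (167.9736, 246.738, 125.562)
Round half up → RGB(168, 247, 126)


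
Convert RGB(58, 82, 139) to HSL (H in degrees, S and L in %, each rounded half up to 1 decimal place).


Normalize: R'=58/255≈0.2275, G'=82/255≈0.3216, B'=139/255≈0.5451
Max=139/255, Min=58/255, Δ=Max-Min=81/255
L = (Max+Min)/2 = (139+58)/510 = 197/510 = 0.38627… → L = 38.6%
L ≤ 0.5 → S = Δ/(Max+Min) = 81/(139+58) = 81/197 = 0.41116… → S = 41.1%
(the 1/255 factors cancel in S and H, so raw channel differences can be used)
Max is B' → H = 60 × ((R-G)/Δ + 4) = 60 × ((58-82)/81 + 4)
  -24/81 + 4 = -0.2962… + 4 = 3.7037…
  H = 60 × 3.7037… = 222.222…° → H = 222.2°
= HSL(222.2°, 41.1%, 38.6%)


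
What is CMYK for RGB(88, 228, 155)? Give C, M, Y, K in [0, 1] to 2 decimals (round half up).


R'=88/255≈0.3451, G'=228/255≈0.8941, B'=155/255≈0.6078
K = 1 - max(R',G',B') = 1 - 228/255 = 27/255 = 0.10588… → 0.11
(1-R'-K)/(1-K) simplifies to (max-R)/max with max = 228:
C = (228-88)/228 = 140/228 = 0.61403… → 0.61
M = (228-228)/228 = 0/228 = 0 → 0.00
Y = (228-155)/228 = 73/228 = 0.32017… → 0.32
= CMYK(0.61, 0.00, 0.32, 0.11)


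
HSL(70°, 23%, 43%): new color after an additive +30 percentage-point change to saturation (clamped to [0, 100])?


Original S = 23%
Adjustment = +30 percentage points
New S = 23 + (30) = 53
Clamp to [0, 100] → 53
= HSL(70°, 53%, 43%)


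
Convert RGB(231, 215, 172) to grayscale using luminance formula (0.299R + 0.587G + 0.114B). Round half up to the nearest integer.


Gray = 0.299×R + 0.587×G + 0.114×B
Gray = 0.299×231 + 0.587×215 + 0.114×172
Gray = 69.069 + 126.205 + 19.608
Gray = 214.882 → round half up → 215
Gray = 215


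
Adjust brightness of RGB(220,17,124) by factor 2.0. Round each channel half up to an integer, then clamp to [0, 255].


Multiply each channel by 2.0, round half up, clamp to [0, 255]
R: 220×2.0 = 440 → clamp → 255
G: 17×2.0 = 34
B: 124×2.0 = 248
= RGB(255, 34, 248)


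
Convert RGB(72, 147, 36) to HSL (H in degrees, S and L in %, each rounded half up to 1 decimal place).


Normalize: R'=72/255≈0.2824, G'=147/255≈0.5765, B'=36/255≈0.1412
Max=147/255, Min=36/255, Δ=Max-Min=111/255
L = (Max+Min)/2 = (147+36)/510 = 183/510 = 0.35882… → L = 35.9%
L ≤ 0.5 → S = Δ/(Max+Min) = 111/(147+36) = 111/183 = 0.60655… → S = 60.7%
(the 1/255 factors cancel in S and H, so raw channel differences can be used)
Max is G' → H = 60 × ((B-R)/Δ + 2) = 60 × ((36-72)/111 + 2)
  -36/111 + 2 = -0.3243… + 2 = 1.6756…
  H = 60 × 1.6756… = 100.540…° → H = 100.5°
= HSL(100.5°, 60.7%, 35.9%)


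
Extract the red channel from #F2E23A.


Color: #F2E23A
R = F2 = 242
G = E2 = 226
B = 3A = 58
Red = 242


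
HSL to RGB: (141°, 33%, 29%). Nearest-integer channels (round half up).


H=141°, S=0.33, L=0.29
C = (1-|2L-1|)×S = (1-|-0.42|)×0.33 = 0.1914
H' = H/60 = 141/60 ≈ 2.3500; X = C×(1-|H' mod 2 - 1|) = 0.06699
m = L - C/2 = 0.29 - 0.0957 = 0.1943
Sector ⌊H'⌋ = 2 → (R',G',B') = (0.0, 0.1914, 0.06699)
RGB = ((R'+m)×255, (G'+m)×255, (B'+m)×255) = (49.5465, 98.3535, 66.62895)
Round half up → RGB(50, 98, 67)


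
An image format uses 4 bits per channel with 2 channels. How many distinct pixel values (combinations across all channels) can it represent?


Total bits = 4 bits/channel × 2 channels = 8 bits
Distinct pixel values = 2^8
= 256 pixel values


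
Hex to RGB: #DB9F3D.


DB → 219 (R)
9F → 159 (G)
3D → 61 (B)
= RGB(219, 159, 61)


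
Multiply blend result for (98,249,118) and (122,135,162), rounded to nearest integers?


Multiply: C = A×B/255, rounded to nearest integer
R: 98×122/255 = 11956/255 ≈ 46.886 → 47
G: 249×135/255 = 33615/255 ≈ 131.824 → 132
B: 118×162/255 = 19116/255 ≈ 74.965 → 75
= RGB(47, 132, 75)


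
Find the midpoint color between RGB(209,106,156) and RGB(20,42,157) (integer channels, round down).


Midpoint: each channel = ⌊(C₁+C₂)/2⌋
R: ⌊(209+20)/2⌋ = 114
G: ⌊(106+42)/2⌋ = 74
B: ⌊(156+157)/2⌋ = 156
= RGB(114, 74, 156)


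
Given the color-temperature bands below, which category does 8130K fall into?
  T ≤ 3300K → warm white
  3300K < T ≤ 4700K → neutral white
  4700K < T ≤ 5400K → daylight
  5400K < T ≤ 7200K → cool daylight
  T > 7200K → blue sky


Temperature: 8130K
8130K > 7200K → blue sky
Classification: blue sky


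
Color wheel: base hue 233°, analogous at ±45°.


Base hue: 233°
Left analog: (233 - 45) mod 360 = 188°
Right analog: (233 + 45) mod 360 = 278°
Analogous hues = 188° and 278°


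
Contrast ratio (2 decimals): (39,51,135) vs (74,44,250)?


Linearize each sRGB channel c=v/255: c/12.92 if c ≤ 0.04045 else ((c+0.055)/1.055)^2.4
L = 0.2126×R_lin + 0.7152×G_lin + 0.0722×B_lin
Color 1 (39,51,135):
  R=39: 39/255≈0.1529 > 0.04045 → ((0.1529+0.055)/1.055)^2.4 ≈ 0.02029
  G=51: 51/255≈0.2000 > 0.04045 → ((0.2000+0.055)/1.055)^2.4 ≈ 0.03310
  B=135: 135/255≈0.5294 > 0.04045 → ((0.5294+0.055)/1.055)^2.4 ≈ 0.24228
  L1 = 0.2126×0.02029 + 0.7152×0.03310 + 0.0722×0.24228 ≈ 0.04548
Color 2 (74,44,250):
  R=74: 74/255≈0.2902 > 0.04045 → ((0.2902+0.055)/1.055)^2.4 ≈ 0.06848
  G=44: 44/255≈0.1725 > 0.04045 → ((0.1725+0.055)/1.055)^2.4 ≈ 0.02519
  B=250: 250/255≈0.9804 > 0.04045 → ((0.9804+0.055)/1.055)^2.4 ≈ 0.95597
  L2 = 0.2126×0.06848 + 0.7152×0.02519 + 0.0722×0.95597 ≈ 0.10159
Lighter = 0.10159, Darker = 0.04548
Ratio = (L_lighter + 0.05) / (L_darker + 0.05)
Ratio = (0.10159 + 0.05) / (0.04548 + 0.05) = 0.15159 / 0.09548 ≈ 1.5877
Ratio ≈ 1.59:1


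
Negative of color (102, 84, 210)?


Invert: (255-R, 255-G, 255-B)
R: 255-102 = 153
G: 255-84 = 171
B: 255-210 = 45
= RGB(153, 171, 45)


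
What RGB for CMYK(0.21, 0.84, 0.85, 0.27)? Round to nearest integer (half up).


R = 255 × (1-C) × (1-K) = 255 × 0.79 × 0.73 = 147.0585 → 147
G = 255 × (1-M) × (1-K) = 255 × 0.16 × 0.73 = 29.784 → 30
B = 255 × (1-Y) × (1-K) = 255 × 0.15 × 0.73 = 27.9225 → 28
= RGB(147, 30, 28)


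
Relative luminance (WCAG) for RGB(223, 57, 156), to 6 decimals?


Linearize each channel (sRGB transfer function): c = v/255; c_lin = c/12.92 if c ≤ 0.04045, else ((c+0.055)/1.055)^2.4
  R: 223/255 ≈ 0.874510 > 0.04045 → ((0.874510+0.055)/1.055)^2.4 ≈ 0.737910
  G: 57/255 ≈ 0.223529 > 0.04045 → ((0.223529+0.055)/1.055)^2.4 ≈ 0.040915
  B: 156/255 ≈ 0.611765 > 0.04045 → ((0.611765+0.055)/1.055)^2.4 ≈ 0.332452
R_lin = 0.737910, G_lin = 0.040915, B_lin = 0.332452
L = 0.2126×R + 0.7152×G + 0.0722×B
L = 0.2126×0.737910 + 0.7152×0.040915 + 0.0722×0.332452
L ≈ 0.210145


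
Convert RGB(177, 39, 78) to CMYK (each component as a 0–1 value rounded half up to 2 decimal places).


R'=177/255≈0.6941, G'=39/255≈0.1529, B'=78/255≈0.3059
K = 1 - max(R',G',B') = 1 - 177/255 = 78/255 = 0.30588… → 0.31
(1-R'-K)/(1-K) simplifies to (max-R)/max with max = 177:
C = (177-177)/177 = 0/177 = 0 → 0.00
M = (177-39)/177 = 138/177 = 0.77966… → 0.78
Y = (177-78)/177 = 99/177 = 0.55932… → 0.56
= CMYK(0.00, 0.78, 0.56, 0.31)


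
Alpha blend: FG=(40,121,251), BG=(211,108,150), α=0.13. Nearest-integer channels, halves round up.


C = α×F + (1-α)×B, with 1-α = 0.87
R: 0.13×40 + 0.87×211 = 5.20 + 183.57 = 188.77 → 189
G: 0.13×121 + 0.87×108 = 15.73 + 93.96 = 109.69 → 110
B: 0.13×251 + 0.87×150 = 32.63 + 130.50 = 163.13 → 163
= RGB(189, 110, 163)


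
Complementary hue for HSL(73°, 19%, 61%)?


Complement = opposite side of color wheel = hue + 180°
H' = (73 + 180) mod 360 = 253°
S and L unchanged.
= HSL(253°, 19%, 61%)


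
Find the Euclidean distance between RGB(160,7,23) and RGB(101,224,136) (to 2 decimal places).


d = √[(R₁-R₂)² + (G₁-G₂)² + (B₁-B₂)²]
d = √[(160-101)² + (7-224)² + (23-136)²]
d = √[3481 + 47089 + 12769]
d = √63339
d ≈ 251.67


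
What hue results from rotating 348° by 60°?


New hue = (H + rotation) mod 360
New hue = (348 + 60) mod 360
= 408 mod 360
= 48°


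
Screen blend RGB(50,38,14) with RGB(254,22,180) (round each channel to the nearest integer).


Screen: C = 255 - (255-A)×(255-B)/255, rounded to nearest integer
R: 255 - (255-50)×(255-254)/255 = 255 - 205/255 ≈ 255 - 0.804 = 254.196 → 254
G: 255 - (255-38)×(255-22)/255 = 255 - 50561/255 ≈ 255 - 198.278 = 56.722 → 57
B: 255 - (255-14)×(255-180)/255 = 255 - 18075/255 ≈ 255 - 70.882 = 184.118 → 184
= RGB(254, 57, 184)


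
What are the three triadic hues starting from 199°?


Triadic: equally spaced at 120° intervals
H1 = 199°
H2 = (199 + 120) mod 360 = 319°
H3 = (199 + 240) mod 360 = 79°
Triadic = 199°, 319°, 79°


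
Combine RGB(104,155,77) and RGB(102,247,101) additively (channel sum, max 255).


Additive: each channel = min(255, C₁+C₂)
R: 104+102 = 206 → 206
G: 155+247 = 402 → 255
B: 77+101 = 178 → 178
= RGB(206, 255, 178)


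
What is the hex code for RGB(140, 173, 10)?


R = 140 → 8C (hex)
G = 173 → AD (hex)
B = 10 → 0A (hex)
Hex = #8CAD0A


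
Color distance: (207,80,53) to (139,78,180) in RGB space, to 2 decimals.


d = √[(R₁-R₂)² + (G₁-G₂)² + (B₁-B₂)²]
d = √[(207-139)² + (80-78)² + (53-180)²]
d = √[4624 + 4 + 16129]
d = √20757
d ≈ 144.07


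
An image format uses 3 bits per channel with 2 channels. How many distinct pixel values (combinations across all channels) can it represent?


Total bits = 3 bits/channel × 2 channels = 6 bits
Distinct pixel values = 2^6
= 64 pixel values


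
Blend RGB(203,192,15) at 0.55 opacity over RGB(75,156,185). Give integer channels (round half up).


C = α×F + (1-α)×B, with 1-α = 0.45
R: 0.55×203 + 0.45×75 = 111.65 + 33.75 = 145.40 → 145
G: 0.55×192 + 0.45×156 = 105.60 + 70.20 = 175.80 → 176
B: 0.55×15 + 0.45×185 = 8.25 + 83.25 = 91.50 → 92
= RGB(145, 176, 92)


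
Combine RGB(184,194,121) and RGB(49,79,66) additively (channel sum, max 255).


Additive: each channel = min(255, C₁+C₂)
R: 184+49 = 233 → 233
G: 194+79 = 273 → 255
B: 121+66 = 187 → 187
= RGB(233, 255, 187)


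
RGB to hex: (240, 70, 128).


R = 240 → F0 (hex)
G = 70 → 46 (hex)
B = 128 → 80 (hex)
Hex = #F04680


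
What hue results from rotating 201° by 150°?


New hue = (H + rotation) mod 360
New hue = (201 + 150) mod 360
= 351 mod 360
= 351°


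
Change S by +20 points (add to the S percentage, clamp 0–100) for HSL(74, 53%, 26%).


Original S = 53%
Adjustment = +20 percentage points
New S = 53 + (20) = 73
Clamp to [0, 100] → 73
= HSL(74°, 73%, 26%)


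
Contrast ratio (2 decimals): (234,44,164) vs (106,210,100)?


Linearize each sRGB channel c=v/255: c/12.92 if c ≤ 0.04045 else ((c+0.055)/1.055)^2.4
L = 0.2126×R_lin + 0.7152×G_lin + 0.0722×B_lin
Color 1 (234,44,164):
  R=234: 234/255≈0.9176 > 0.04045 → ((0.9176+0.055)/1.055)^2.4 ≈ 0.82279
  G=44: 44/255≈0.1725 > 0.04045 → ((0.1725+0.055)/1.055)^2.4 ≈ 0.02519
  B=164: 164/255≈0.6431 > 0.04045 → ((0.6431+0.055)/1.055)^2.4 ≈ 0.37124
  L1 = 0.2126×0.82279 + 0.7152×0.02519 + 0.0722×0.37124 ≈ 0.21974
Color 2 (106,210,100):
  R=106: 106/255≈0.4157 > 0.04045 → ((0.4157+0.055)/1.055)^2.4 ≈ 0.14413
  G=210: 210/255≈0.8235 > 0.04045 → ((0.8235+0.055)/1.055)^2.4 ≈ 0.64448
  B=100: 100/255≈0.3922 > 0.04045 → ((0.3922+0.055)/1.055)^2.4 ≈ 0.12744
  L2 = 0.2126×0.14413 + 0.7152×0.64448 + 0.0722×0.12744 ≈ 0.50077
Lighter = 0.50077, Darker = 0.21974
Ratio = (L_lighter + 0.05) / (L_darker + 0.05)
Ratio = (0.50077 + 0.05) / (0.21974 + 0.05) = 0.55077 / 0.26974 ≈ 2.0419
Ratio ≈ 2.04:1


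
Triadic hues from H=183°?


Triadic: equally spaced at 120° intervals
H1 = 183°
H2 = (183 + 120) mod 360 = 303°
H3 = (183 + 240) mod 360 = 63°
Triadic = 183°, 303°, 63°


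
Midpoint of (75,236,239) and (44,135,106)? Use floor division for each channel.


Midpoint: each channel = ⌊(C₁+C₂)/2⌋
R: ⌊(75+44)/2⌋ = 59
G: ⌊(236+135)/2⌋ = 185
B: ⌊(239+106)/2⌋ = 172
= RGB(59, 185, 172)


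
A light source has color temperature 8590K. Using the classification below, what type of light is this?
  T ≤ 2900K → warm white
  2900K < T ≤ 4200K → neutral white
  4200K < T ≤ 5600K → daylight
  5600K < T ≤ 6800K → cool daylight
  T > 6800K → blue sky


Temperature: 8590K
8590K > 6800K → blue sky
Classification: blue sky


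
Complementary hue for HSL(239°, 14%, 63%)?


Complement = opposite side of color wheel = hue + 180°
H' = (239 + 180) mod 360 = 59°
S and L unchanged.
= HSL(59°, 14%, 63%)


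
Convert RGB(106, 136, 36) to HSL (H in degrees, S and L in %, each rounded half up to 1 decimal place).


Normalize: R'=106/255≈0.4157, G'=136/255≈0.5333, B'=36/255≈0.1412
Max=136/255, Min=36/255, Δ=Max-Min=100/255
L = (Max+Min)/2 = (136+36)/510 = 172/510 = 0.33725… → L = 33.7%
L ≤ 0.5 → S = Δ/(Max+Min) = 100/(136+36) = 100/172 = 0.58139… → S = 58.1%
(the 1/255 factors cancel in S and H, so raw channel differences can be used)
Max is G' → H = 60 × ((B-R)/Δ + 2) = 60 × ((36-106)/100 + 2)
  -70/100 + 2 = -0.7 + 2 = 1.3
  H = 60 × 1.3 = 78° → H = 78.0°
= HSL(78.0°, 58.1%, 33.7%)


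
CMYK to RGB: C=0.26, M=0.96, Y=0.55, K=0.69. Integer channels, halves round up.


R = 255 × (1-C) × (1-K) = 255 × 0.74 × 0.31 = 58.497 → 58
G = 255 × (1-M) × (1-K) = 255 × 0.04 × 0.31 = 3.162 → 3
B = 255 × (1-Y) × (1-K) = 255 × 0.45 × 0.31 = 35.5725 → 36
= RGB(58, 3, 36)


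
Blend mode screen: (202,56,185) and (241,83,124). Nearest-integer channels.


Screen: C = 255 - (255-A)×(255-B)/255, rounded to nearest integer
R: 255 - (255-202)×(255-241)/255 = 255 - 742/255 ≈ 255 - 2.910 = 252.090 → 252
G: 255 - (255-56)×(255-83)/255 = 255 - 34228/255 ≈ 255 - 134.227 = 120.773 → 121
B: 255 - (255-185)×(255-124)/255 = 255 - 9170/255 ≈ 255 - 35.961 = 219.039 → 219
= RGB(252, 121, 219)


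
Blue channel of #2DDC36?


Color: #2DDC36
R = 2D = 45
G = DC = 220
B = 36 = 54
Blue = 54


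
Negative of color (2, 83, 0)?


Invert: (255-R, 255-G, 255-B)
R: 255-2 = 253
G: 255-83 = 172
B: 255-0 = 255
= RGB(253, 172, 255)


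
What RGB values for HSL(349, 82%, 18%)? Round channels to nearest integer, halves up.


H=349°, S=0.82, L=0.18
C = (1-|2L-1|)×S = (1-|-0.64|)×0.82 = 0.2952
H' = H/60 = 349/60 ≈ 5.8167; X = C×(1-|H' mod 2 - 1|) = 0.05412
m = L - C/2 = 0.18 - 0.1476 = 0.0324
Sector ⌊H'⌋ = 5 → (R',G',B') = (0.2952, 0.0, 0.05412)
RGB = ((R'+m)×255, (G'+m)×255, (B'+m)×255) = (83.538, 8.262, 22.0626)
Round half up → RGB(84, 8, 22)


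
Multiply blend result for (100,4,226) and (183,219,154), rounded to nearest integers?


Multiply: C = A×B/255, rounded to nearest integer
R: 100×183/255 = 18300/255 ≈ 71.765 → 72
G: 4×219/255 = 876/255 ≈ 3.435 → 3
B: 226×154/255 = 34804/255 ≈ 136.486 → 136
= RGB(72, 3, 136)


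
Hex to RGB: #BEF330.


BE → 190 (R)
F3 → 243 (G)
30 → 48 (B)
= RGB(190, 243, 48)


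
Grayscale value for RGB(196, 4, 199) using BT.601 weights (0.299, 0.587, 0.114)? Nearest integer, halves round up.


Gray = 0.299×R + 0.587×G + 0.114×B
Gray = 0.299×196 + 0.587×4 + 0.114×199
Gray = 58.604 + 2.348 + 22.686
Gray = 83.638 → round half up → 84
Gray = 84


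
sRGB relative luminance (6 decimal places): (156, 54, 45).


Linearize each channel (sRGB transfer function): c = v/255; c_lin = c/12.92 if c ≤ 0.04045, else ((c+0.055)/1.055)^2.4
  R: 156/255 ≈ 0.611765 > 0.04045 → ((0.611765+0.055)/1.055)^2.4 ≈ 0.332452
  G: 54/255 ≈ 0.211765 > 0.04045 → ((0.211765+0.055)/1.055)^2.4 ≈ 0.036889
  B: 45/255 ≈ 0.176471 > 0.04045 → ((0.176471+0.055)/1.055)^2.4 ≈ 0.026241
R_lin = 0.332452, G_lin = 0.036889, B_lin = 0.026241
L = 0.2126×R + 0.7152×G + 0.0722×B
L = 0.2126×0.332452 + 0.7152×0.036889 + 0.0722×0.026241
L ≈ 0.098957


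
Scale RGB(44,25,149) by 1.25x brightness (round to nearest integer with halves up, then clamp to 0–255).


Multiply each channel by 1.25, round half up, clamp to [0, 255]
R: 44×1.25 = 55
G: 25×1.25 = 31.25 → round → 31
B: 149×1.25 = 186.25 → round → 186
= RGB(55, 31, 186)


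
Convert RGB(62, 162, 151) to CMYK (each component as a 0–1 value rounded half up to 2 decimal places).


R'=62/255≈0.2431, G'=162/255≈0.6353, B'=151/255≈0.5922
K = 1 - max(R',G',B') = 1 - 162/255 = 93/255 = 0.36470… → 0.36
(1-R'-K)/(1-K) simplifies to (max-R)/max with max = 162:
C = (162-62)/162 = 100/162 = 0.61728… → 0.62
M = (162-162)/162 = 0/162 = 0 → 0.00
Y = (162-151)/162 = 11/162 = 0.06790… → 0.07
= CMYK(0.62, 0.00, 0.07, 0.36)


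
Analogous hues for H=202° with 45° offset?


Base hue: 202°
Left analog: (202 - 45) mod 360 = 157°
Right analog: (202 + 45) mod 360 = 247°
Analogous hues = 157° and 247°


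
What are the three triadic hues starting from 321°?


Triadic: equally spaced at 120° intervals
H1 = 321°
H2 = (321 + 120) mod 360 = 81°
H3 = (321 + 240) mod 360 = 201°
Triadic = 321°, 81°, 201°


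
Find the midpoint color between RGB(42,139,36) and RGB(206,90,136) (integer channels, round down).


Midpoint: each channel = ⌊(C₁+C₂)/2⌋
R: ⌊(42+206)/2⌋ = 124
G: ⌊(139+90)/2⌋ = 114
B: ⌊(36+136)/2⌋ = 86
= RGB(124, 114, 86)


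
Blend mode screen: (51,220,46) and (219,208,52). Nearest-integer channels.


Screen: C = 255 - (255-A)×(255-B)/255, rounded to nearest integer
R: 255 - (255-51)×(255-219)/255 = 255 - 7344/255 ≈ 255 - 28.800 = 226.200 → 226
G: 255 - (255-220)×(255-208)/255 = 255 - 1645/255 ≈ 255 - 6.451 = 248.549 → 249
B: 255 - (255-46)×(255-52)/255 = 255 - 42427/255 ≈ 255 - 166.380 = 88.620 → 89
= RGB(226, 249, 89)


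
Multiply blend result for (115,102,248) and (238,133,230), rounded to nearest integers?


Multiply: C = A×B/255, rounded to nearest integer
R: 115×238/255 = 27370/255 ≈ 107.333 → 107
G: 102×133/255 = 13566/255 ≈ 53.200 → 53
B: 248×230/255 = 57040/255 ≈ 223.686 → 224
= RGB(107, 53, 224)


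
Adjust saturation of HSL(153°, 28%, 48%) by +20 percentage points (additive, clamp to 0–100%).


Original S = 28%
Adjustment = +20 percentage points
New S = 28 + (20) = 48
Clamp to [0, 100] → 48
= HSL(153°, 48%, 48%)


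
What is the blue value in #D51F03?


Color: #D51F03
R = D5 = 213
G = 1F = 31
B = 03 = 3
Blue = 3


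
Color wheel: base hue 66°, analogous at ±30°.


Base hue: 66°
Left analog: (66 - 30) mod 360 = 36°
Right analog: (66 + 30) mod 360 = 96°
Analogous hues = 36° and 96°


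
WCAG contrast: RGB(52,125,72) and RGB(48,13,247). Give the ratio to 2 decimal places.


Linearize each sRGB channel c=v/255: c/12.92 if c ≤ 0.04045 else ((c+0.055)/1.055)^2.4
L = 0.2126×R_lin + 0.7152×G_lin + 0.0722×B_lin
Color 1 (52,125,72):
  R=52: 52/255≈0.2039 > 0.04045 → ((0.2039+0.055)/1.055)^2.4 ≈ 0.03434
  G=125: 125/255≈0.4902 > 0.04045 → ((0.4902+0.055)/1.055)^2.4 ≈ 0.20508
  B=72: 72/255≈0.2824 > 0.04045 → ((0.2824+0.055)/1.055)^2.4 ≈ 0.06480
  L1 = 0.2126×0.03434 + 0.7152×0.20508 + 0.0722×0.06480 ≈ 0.15865
Color 2 (48,13,247):
  R=48: 48/255≈0.1882 > 0.04045 → ((0.1882+0.055)/1.055)^2.4 ≈ 0.02956
  G=13: 13/255≈0.0510 > 0.04045 → ((0.0510+0.055)/1.055)^2.4 ≈ 0.00402
  B=247: 247/255≈0.9686 > 0.04045 → ((0.9686+0.055)/1.055)^2.4 ≈ 0.93011
  L2 = 0.2126×0.02956 + 0.7152×0.00402 + 0.0722×0.93011 ≈ 0.07632
Lighter = 0.15865, Darker = 0.07632
Ratio = (L_lighter + 0.05) / (L_darker + 0.05)
Ratio = (0.15865 + 0.05) / (0.07632 + 0.05) = 0.20865 / 0.12632 ≈ 1.6518
Ratio ≈ 1.65:1


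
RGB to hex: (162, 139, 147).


R = 162 → A2 (hex)
G = 139 → 8B (hex)
B = 147 → 93 (hex)
Hex = #A28B93


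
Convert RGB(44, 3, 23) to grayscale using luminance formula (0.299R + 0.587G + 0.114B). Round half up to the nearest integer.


Gray = 0.299×R + 0.587×G + 0.114×B
Gray = 0.299×44 + 0.587×3 + 0.114×23
Gray = 13.156 + 1.761 + 2.622
Gray = 17.539 → round half up → 18
Gray = 18


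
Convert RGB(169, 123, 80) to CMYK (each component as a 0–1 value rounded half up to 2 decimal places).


R'=169/255≈0.6627, G'=123/255≈0.4824, B'=80/255≈0.3137
K = 1 - max(R',G',B') = 1 - 169/255 = 86/255 = 0.33725… → 0.34
(1-R'-K)/(1-K) simplifies to (max-R)/max with max = 169:
C = (169-169)/169 = 0/169 = 0 → 0.00
M = (169-123)/169 = 46/169 = 0.27218… → 0.27
Y = (169-80)/169 = 89/169 = 0.52662… → 0.53
= CMYK(0.00, 0.27, 0.53, 0.34)


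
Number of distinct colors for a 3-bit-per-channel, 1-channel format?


Total bits = 3 bits/channel × 1 channels = 3 bits
Distinct colors = 2^3
= 8 colors


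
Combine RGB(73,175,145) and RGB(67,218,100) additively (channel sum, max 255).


Additive: each channel = min(255, C₁+C₂)
R: 73+67 = 140 → 140
G: 175+218 = 393 → 255
B: 145+100 = 245 → 245
= RGB(140, 255, 245)


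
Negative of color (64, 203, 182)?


Invert: (255-R, 255-G, 255-B)
R: 255-64 = 191
G: 255-203 = 52
B: 255-182 = 73
= RGB(191, 52, 73)


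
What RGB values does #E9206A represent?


E9 → 233 (R)
20 → 32 (G)
6A → 106 (B)
= RGB(233, 32, 106)


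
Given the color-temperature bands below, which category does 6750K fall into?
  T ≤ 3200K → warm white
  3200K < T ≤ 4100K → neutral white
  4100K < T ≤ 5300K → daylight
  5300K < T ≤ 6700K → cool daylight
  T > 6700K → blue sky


Temperature: 6750K
6750K > 6700K → blue sky
Classification: blue sky


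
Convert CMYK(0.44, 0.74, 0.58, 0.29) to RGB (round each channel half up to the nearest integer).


R = 255 × (1-C) × (1-K) = 255 × 0.56 × 0.71 = 101.388 → 101
G = 255 × (1-M) × (1-K) = 255 × 0.26 × 0.71 = 47.073 → 47
B = 255 × (1-Y) × (1-K) = 255 × 0.42 × 0.71 = 76.041 → 76
= RGB(101, 47, 76)


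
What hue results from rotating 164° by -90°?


New hue = (H + rotation) mod 360
New hue = (164 -90) mod 360
= 74 mod 360
= 74°


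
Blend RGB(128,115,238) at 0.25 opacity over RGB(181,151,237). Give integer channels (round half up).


C = α×F + (1-α)×B, with 1-α = 0.75
R: 0.25×128 + 0.75×181 = 32.00 + 135.75 = 167.75 → 168
G: 0.25×115 + 0.75×151 = 28.75 + 113.25 = 142.00 → 142
B: 0.25×238 + 0.75×237 = 59.50 + 177.75 = 237.25 → 237
= RGB(168, 142, 237)


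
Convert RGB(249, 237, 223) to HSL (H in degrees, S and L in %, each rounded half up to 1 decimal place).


Normalize: R'=249/255≈0.9765, G'=237/255≈0.9294, B'=223/255≈0.8745
Max=249/255, Min=223/255, Δ=Max-Min=26/255
L = (Max+Min)/2 = (249+223)/510 = 472/510 = 0.92549… → L = 92.5%
L > 0.5 → S = Δ/(2-Max-Min) = 26/(510-249-223) = 26/38 = 0.68421… → S = 68.4%
(the 1/255 factors cancel in S and H, so raw channel differences can be used)
Max is R' → H = 60 × (((G-B)/Δ) mod 6) = 60 × (((237-223)/26) mod 6)
  14/26 = 0.5384…
  H = 60 × 0.5384… = 32.307…° → H = 32.3°
= HSL(32.3°, 68.4%, 92.5%)


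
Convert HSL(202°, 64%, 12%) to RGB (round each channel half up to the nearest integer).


H=202°, S=0.64, L=0.12
C = (1-|2L-1|)×S = (1-|-0.76|)×0.64 = 0.1536
H' = H/60 = 202/60 ≈ 3.3667; X = C×(1-|H' mod 2 - 1|) = 0.09728
m = L - C/2 = 0.12 - 0.0768 = 0.0432
Sector ⌊H'⌋ = 3 → (R',G',B') = (0.0, 0.09728, 0.1536)
RGB = ((R'+m)×255, (G'+m)×255, (B'+m)×255) = (11.016, 35.8224, 50.184)
Round half up → RGB(11, 36, 50)


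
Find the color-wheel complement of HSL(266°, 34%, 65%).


Complement = opposite side of color wheel = hue + 180°
H' = (266 + 180) mod 360 = 86°
S and L unchanged.
= HSL(86°, 34%, 65%)


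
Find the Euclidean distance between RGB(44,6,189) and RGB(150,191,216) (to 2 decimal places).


d = √[(R₁-R₂)² + (G₁-G₂)² + (B₁-B₂)²]
d = √[(44-150)² + (6-191)² + (189-216)²]
d = √[11236 + 34225 + 729]
d = √46190
d ≈ 214.92


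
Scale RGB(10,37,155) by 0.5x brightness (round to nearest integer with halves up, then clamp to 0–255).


Multiply each channel by 0.5, round half up, clamp to [0, 255]
R: 10×0.5 = 5
G: 37×0.5 = 18.5 → round → 19
B: 155×0.5 = 77.5 → round → 78
= RGB(5, 19, 78)


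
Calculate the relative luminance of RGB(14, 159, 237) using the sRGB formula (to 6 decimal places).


Linearize each channel (sRGB transfer function): c = v/255; c_lin = c/12.92 if c ≤ 0.04045, else ((c+0.055)/1.055)^2.4
  R: 14/255 ≈ 0.054902 > 0.04045 → ((0.054902+0.055)/1.055)^2.4 ≈ 0.004391
  G: 159/255 ≈ 0.623529 > 0.04045 → ((0.623529+0.055)/1.055)^2.4 ≈ 0.346704
  B: 237/255 ≈ 0.929412 > 0.04045 → ((0.929412+0.055)/1.055)^2.4 ≈ 0.846873
R_lin = 0.004391, G_lin = 0.346704, B_lin = 0.846873
L = 0.2126×R + 0.7152×G + 0.0722×B
L = 0.2126×0.004391 + 0.7152×0.346704 + 0.0722×0.846873
L ≈ 0.310041


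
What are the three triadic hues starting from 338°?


Triadic: equally spaced at 120° intervals
H1 = 338°
H2 = (338 + 120) mod 360 = 98°
H3 = (338 + 240) mod 360 = 218°
Triadic = 338°, 98°, 218°


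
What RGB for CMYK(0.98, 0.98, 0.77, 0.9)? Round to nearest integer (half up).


R = 255 × (1-C) × (1-K) = 255 × 0.02 × 0.10 = 0.51 → 1
G = 255 × (1-M) × (1-K) = 255 × 0.02 × 0.10 = 0.51 → 1
B = 255 × (1-Y) × (1-K) = 255 × 0.23 × 0.10 = 5.865 → 6
= RGB(1, 1, 6)


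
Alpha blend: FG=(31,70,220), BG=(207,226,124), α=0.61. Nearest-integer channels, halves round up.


C = α×F + (1-α)×B, with 1-α = 0.39
R: 0.61×31 + 0.39×207 = 18.91 + 80.73 = 99.64 → 100
G: 0.61×70 + 0.39×226 = 42.70 + 88.14 = 130.84 → 131
B: 0.61×220 + 0.39×124 = 134.20 + 48.36 = 182.56 → 183
= RGB(100, 131, 183)


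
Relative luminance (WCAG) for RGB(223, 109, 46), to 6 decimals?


Linearize each channel (sRGB transfer function): c = v/255; c_lin = c/12.92 if c ≤ 0.04045, else ((c+0.055)/1.055)^2.4
  R: 223/255 ≈ 0.874510 > 0.04045 → ((0.874510+0.055)/1.055)^2.4 ≈ 0.737910
  G: 109/255 ≈ 0.427451 > 0.04045 → ((0.427451+0.055)/1.055)^2.4 ≈ 0.152926
  B: 46/255 ≈ 0.180392 > 0.04045 → ((0.180392+0.055)/1.055)^2.4 ≈ 0.027321
R_lin = 0.737910, G_lin = 0.152926, B_lin = 0.027321
L = 0.2126×R + 0.7152×G + 0.0722×B
L = 0.2126×0.737910 + 0.7152×0.152926 + 0.0722×0.027321
L ≈ 0.268225


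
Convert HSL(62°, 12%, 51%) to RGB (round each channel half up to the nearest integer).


H=62°, S=0.12, L=0.51
C = (1-|2L-1|)×S = (1-|0.02|)×0.12 = 0.1176
H' = H/60 = 62/60 ≈ 1.0333; X = C×(1-|H' mod 2 - 1|) = 0.11368
m = L - C/2 = 0.51 - 0.0588 = 0.4512
Sector ⌊H'⌋ = 1 → (R',G',B') = (0.11368, 0.1176, 0.0)
RGB = ((R'+m)×255, (G'+m)×255, (B'+m)×255) = (144.0444, 145.044, 115.056)
Round half up → RGB(144, 145, 115)
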